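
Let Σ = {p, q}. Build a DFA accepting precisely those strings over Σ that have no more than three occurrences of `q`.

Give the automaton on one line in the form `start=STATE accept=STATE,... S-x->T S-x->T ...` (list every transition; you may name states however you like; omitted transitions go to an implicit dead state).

Only the number of `q`s matters, and only up to 4. Make a chain S0 → S1 → S2 → S3 → S4 advanced by each `q` (with S4 absorbing); every other symbol self-loops. The accepting set is {S0, S1, S2, S3}.
5 states suffice.
        p   q  
>* S0   S0  S1 
 * S1   S1  S2 
 * S2   S2  S3 
 * S3   S3  S4 
   S4   S4  S4 
(> = start, * = accepting)

start=S0 accept=S0,S1,S2,S3 S0-p->S0 S0-q->S1 S1-p->S1 S1-q->S2 S2-p->S2 S2-q->S3 S3-p->S3 S3-q->S4 S4-p->S4 S4-q->S4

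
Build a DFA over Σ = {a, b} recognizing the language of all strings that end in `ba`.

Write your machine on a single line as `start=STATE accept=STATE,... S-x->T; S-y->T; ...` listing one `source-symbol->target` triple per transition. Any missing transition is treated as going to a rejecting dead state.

start=s0; accept=s2; s0-a->s0; s0-b->s1; s1-a->s2; s1-b->s1; s2-a->s0; s2-b->s1

Remember how much of `ba` the current input suffix matches. State s0 means no match yet; s1 means the last symbol is `b`; s2 means the last 2 symbols are `ba`. Only s2 accepts. On a mismatch, fall back to the longest proper suffix that is still a prefix of `ba`.
3 states suffice.
        a   b  
>  s0   s0  s1 
   s1   s2  s1 
 * s2   s0  s1 
(> = start, * = accepting)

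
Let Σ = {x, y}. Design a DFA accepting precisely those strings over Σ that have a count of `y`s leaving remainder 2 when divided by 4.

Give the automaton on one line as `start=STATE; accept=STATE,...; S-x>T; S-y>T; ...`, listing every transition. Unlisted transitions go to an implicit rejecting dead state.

start=S0; accept=S2; S0-x>S0; S0-y>S1; S1-x>S1; S1-y>S2; S2-x>S2; S2-y>S3; S3-x>S3; S3-y>S0

Keep the running count of `y`s modulo 4: each `y` advances along the cycle S0 → S1 → S2 → S3 → S0 while other symbols loop. Accept at S2.
A 4-state machine:
        x   y  
>  S0   S0  S1 
   S1   S1  S2 
 * S2   S2  S3 
   S3   S3  S0 
(> = start, * = accepting)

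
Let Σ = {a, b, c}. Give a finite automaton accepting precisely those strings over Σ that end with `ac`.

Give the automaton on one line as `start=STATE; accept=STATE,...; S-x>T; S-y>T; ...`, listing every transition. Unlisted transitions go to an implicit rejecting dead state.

start=q0; accept=q2; q0-a>q1; q0-b>q0; q0-c>q0; q1-a>q1; q1-b>q0; q1-c>q2; q2-a>q1; q2-b>q0; q2-c>q0

Remember how much of `ac` the current input suffix matches. State q0 means no match yet; q1 means the last symbol is `a`; q2 means the last 2 symbols are `ac`. Only q2 accepts. On a mismatch, fall back to the longest proper suffix that is still a prefix of `ac`.
        a   b   c  
>  q0   q1  q0  q0 
   q1   q1  q0  q2 
 * q2   q1  q0  q0 
(> = start, * = accepting)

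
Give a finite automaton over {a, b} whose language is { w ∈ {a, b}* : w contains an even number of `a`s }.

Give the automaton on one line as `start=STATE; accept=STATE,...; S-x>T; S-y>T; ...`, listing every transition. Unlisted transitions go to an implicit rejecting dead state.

The only thing that matters is how many `a`s have appeared, reduced mod 2. Use one state per residue: q0 for 0, …, q1 for 1. Reading `a` moves to the next residue; anything else stays put. q0 is accepting.
With 2 states:
        a   b  
>* q0   q1  q0 
   q1   q0  q1 
(> = start, * = accepting)

start=q0; accept=q0; q0-a>q1; q0-b>q0; q1-a>q0; q1-b>q1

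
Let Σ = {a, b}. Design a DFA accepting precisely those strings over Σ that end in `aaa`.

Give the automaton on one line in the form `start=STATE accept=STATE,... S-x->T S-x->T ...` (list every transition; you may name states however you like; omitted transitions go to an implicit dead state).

Remember how much of `aaa` the current input suffix matches. State q0 means no match yet; q1 means the last symbol is `a`; q2 means the last 2 symbols are `aa`; q3 means the last 3 symbols are `aaa`. Only q3 accepts. On a mismatch, fall back to the longest proper suffix that is still a prefix of `aaa`.
        a   b  
>  q0   q1  q0 
   q1   q2  q0 
   q2   q3  q0 
 * q3   q3  q0 
(> = start, * = accepting)

start=q0 accept=q3 q0-a->q1 q0-b->q0 q1-a->q2 q1-b->q0 q2-a->q3 q2-b->q0 q3-a->q3 q3-b->q0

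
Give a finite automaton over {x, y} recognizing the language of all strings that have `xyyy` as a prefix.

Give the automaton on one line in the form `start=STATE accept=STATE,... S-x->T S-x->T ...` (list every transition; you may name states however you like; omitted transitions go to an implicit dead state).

Check the first 4 symbols one by one: s0 through s3 record how many have matched `xyyy` so far; any wrong symbol goes to the dead state s5. After all 4 match we enter the accepting sink s4.
        x   y  
>  s0   s1  s5 
   s1   s5  s2 
   s2   s5  s3 
   s3   s5  s4 
 * s4   s4  s4 
   s5   s5  s5 
(> = start, * = accepting)

start=s0 accept=s4 s0-x->s1 s0-y->s5 s1-x->s5 s1-y->s2 s2-x->s5 s2-y->s3 s3-x->s5 s3-y->s4 s4-x->s4 s4-y->s4 s5-x->s5 s5-y->s5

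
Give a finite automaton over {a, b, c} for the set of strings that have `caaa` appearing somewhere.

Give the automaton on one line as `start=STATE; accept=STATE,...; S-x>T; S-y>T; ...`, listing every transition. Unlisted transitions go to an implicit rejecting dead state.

States S0..S3 record the length of the longest prefix of `caaa` that matches the current input suffix. Reaching S4 means `caaa` has been seen, and we stay there forever. Accept from S4.
5 states suffice.
        a   b   c  
>  S0   S0  S0  S1 
   S1   S2  S0  S1 
   S2   S3  S0  S1 
   S3   S4  S0  S1 
 * S4   S4  S4  S4 
(> = start, * = accepting)

start=S0; accept=S4; S0-a>S0; S0-b>S0; S0-c>S1; S1-a>S2; S1-b>S0; S1-c>S1; S2-a>S3; S2-b>S0; S2-c>S1; S3-a>S4; S3-b>S0; S3-c>S1; S4-a>S4; S4-b>S4; S4-c>S4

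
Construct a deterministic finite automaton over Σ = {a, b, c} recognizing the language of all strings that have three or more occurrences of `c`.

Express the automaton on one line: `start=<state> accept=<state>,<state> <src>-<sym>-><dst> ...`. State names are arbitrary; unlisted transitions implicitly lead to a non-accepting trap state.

start=s0 accept=s3,s4 s0-a->s0 s0-b->s0 s0-c->s1 s1-a->s1 s1-b->s1 s1-c->s2 s2-a->s2 s2-b->s2 s2-c->s3 s3-a->s3 s3-b->s3 s3-c->s4 s4-a->s4 s4-b->s4 s4-c->s4

Count `c`s, saturating at 4: states s0 through s3 mean 0 through 3 `c`s seen; s4 means more than 3. Each `c` increments (capped at s4); other symbols loop. Accept from {s3, s4}.
5 states suffice.
        a   b   c  
>  s0   s0  s0  s1 
   s1   s1  s1  s2 
   s2   s2  s2  s3 
 * s3   s3  s3  s4 
 * s4   s4  s4  s4 
(> = start, * = accepting)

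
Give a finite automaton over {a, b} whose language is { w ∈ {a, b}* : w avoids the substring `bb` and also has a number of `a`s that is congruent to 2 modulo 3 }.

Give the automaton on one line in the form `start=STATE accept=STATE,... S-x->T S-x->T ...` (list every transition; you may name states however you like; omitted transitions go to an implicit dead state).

start=q0 accept=q3,q6 q0-a->q1 q0-b->q2 q1-a->q3 q1-b->q4 q2-a->q1 q2-b->q5 q3-a->q0 q3-b->q6 q4-a->q3 q4-b->q5 q5-a->q5 q5-b->q5 q6-a->q0 q6-b->q5

Handle the two conditions separately and then intersect. The first has 3 states tracking partial matches of the forbidden pattern `bb`; the second has 3 states tracking the count of `a`s modulo 3. A product state is a pair (one from each), accepting exactly when both do. After merging equivalent states the machine shrinks.
7 states suffice.
        a   b  
>  q0   q1  q2 
   q1   q3  q4 
   q2   q1  q5 
 * q3   q0  q6 
   q4   q3  q5 
   q5   q5  q5 
 * q6   q0  q5 
(> = start, * = accepting)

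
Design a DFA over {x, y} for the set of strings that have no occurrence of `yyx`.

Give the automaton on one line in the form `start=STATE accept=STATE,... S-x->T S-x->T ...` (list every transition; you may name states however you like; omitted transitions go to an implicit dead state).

start=A accept=A,B,C A-x->A A-y->B B-x->A B-y->C C-x->D C-y->C D-x->D D-y->D

This is the complement of 'contains `yyx`'. Use the same substring-matching states — A through D holding how much of `yyx` has just been matched — but flip the accepting set: everything except the trap D accepts.
A 4-state machine:
       x  y 
>* A   A  B 
 * B   A  C 
 * C   D  C 
   D   D  D 
(> = start, * = accepting)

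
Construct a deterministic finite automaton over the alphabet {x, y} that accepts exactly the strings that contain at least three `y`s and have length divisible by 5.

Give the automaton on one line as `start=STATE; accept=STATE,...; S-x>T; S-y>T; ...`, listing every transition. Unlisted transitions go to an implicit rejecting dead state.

start=S0; accept=S16; S0-x>S1; S0-y>S2; S1-x>S3; S1-y>S4; S2-x>S4; S2-y>S5; S3-x>S6; S3-y>S7; S4-x>S7; S4-y>S8; S5-x>S8; S5-y>S9; S6-x>S10; S6-y>S11; S7-x>S11; S7-y>S12; S8-x>S12; S8-y>S13; S9-x>S13; S9-y>S13; S10-x>S0; S10-y>S14; S11-x>S14; S11-y>S15; S12-x>S15; S12-y>S16; S13-x>S16; S13-y>S16; S14-x>S2; S14-y>S17; S15-x>S17; S15-y>S18; S16-x>S18; S16-y>S18; S17-x>S5; S17-y>S19; S18-x>S19; S18-y>S19; S19-x>S9; S19-y>S9

Handle the two conditions separately and then intersect. One (5 states) tracks the count of `y`s, saturating at 4; the other (5 states) tracks the input length modulo 5. Each combined state is a pair, one component from each; accept when both components accept. After merging equivalent states the machine shrinks.
20 states suffice.
          x    y  
>  S0     S1   S2 
   S1     S3   S4 
   S2     S4   S5 
   S3     S6   S7 
   S4     S7   S8 
   S5     S8   S9 
   S6    S10  S11 
   S7    S11  S12 
   S8    S12  S13 
   S9    S13  S13 
   S10    S0  S14 
   S11   S14  S15 
   S12   S15  S16 
   S13   S16  S16 
   S14    S2  S17 
   S15   S17  S18 
 * S16   S18  S18 
   S17    S5  S19 
   S18   S19  S19 
   S19    S9   S9 
(> = start, * = accepting)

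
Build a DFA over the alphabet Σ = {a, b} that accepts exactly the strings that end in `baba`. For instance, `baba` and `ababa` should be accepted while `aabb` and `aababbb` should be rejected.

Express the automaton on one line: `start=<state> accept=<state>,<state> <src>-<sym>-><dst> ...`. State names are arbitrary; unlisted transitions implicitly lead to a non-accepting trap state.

start=S0 accept=S4 S0-a->S0 S0-b->S1 S1-a->S2 S1-b->S1 S2-a->S0 S2-b->S3 S3-a->S4 S3-b->S1 S4-a->S0 S4-b->S3

Remember how much of `baba` the current input suffix matches. State S0 means no match yet; S1 means the last symbol is `b`; S2 means the last 2 symbols are `ba`; S3 means the last 3 symbols are `bab`; S4 means the last 4 symbols are `baba`. Only S4 accepts. On a mismatch, fall back to the longest proper suffix that is still a prefix of `baba`.
5 states suffice.
        a   b  
>  S0   S0  S1 
   S1   S2  S1 
   S2   S0  S3 
   S3   S4  S1 
 * S4   S0  S3 
(> = start, * = accepting)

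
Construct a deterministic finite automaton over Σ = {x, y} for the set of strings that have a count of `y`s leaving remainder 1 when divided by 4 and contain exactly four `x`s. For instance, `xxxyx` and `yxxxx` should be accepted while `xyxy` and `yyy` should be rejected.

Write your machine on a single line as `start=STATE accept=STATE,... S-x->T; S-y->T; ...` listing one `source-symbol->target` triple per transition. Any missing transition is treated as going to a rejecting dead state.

Handle the two conditions separately and then intersect. One (4 states) tracks the count of `y`s modulo 4; the other (6 states) tracks the count of `x`s, saturating at 5. Each combined state is a pair, one component from each; accept when both components accept. Equivalent product states are then merged.
          x    y  
>  q0     q1   q2 
   q1     q3   q4 
   q2     q4   q5 
   q3     q6   q7 
   q4     q7   q8 
   q5     q8   q9 
   q6    q10  q11 
   q7    q11  q12 
   q8    q12  q13 
   q9    q13   q0 
   q10   q14  q15 
   q11   q15  q16 
   q12   q16  q17 
   q13   q17   q1 
   q14   q14  q14 
 * q15   q14  q18 
   q16   q18  q19 
   q17   q19   q3 
   q18   q14  q20 
   q19   q20   q6 
   q20   q14  q10 
(> = start, * = accepting)

start=q0; accept=q15; q0-x->q1; q0-y->q2; q1-x->q3; q1-y->q4; q2-x->q4; q2-y->q5; q3-x->q6; q3-y->q7; q4-x->q7; q4-y->q8; q5-x->q8; q5-y->q9; q6-x->q10; q6-y->q11; q7-x->q11; q7-y->q12; q8-x->q12; q8-y->q13; q9-x->q13; q9-y->q0; q10-x->q14; q10-y->q15; q11-x->q15; q11-y->q16; q12-x->q16; q12-y->q17; q13-x->q17; q13-y->q1; q14-x->q14; q14-y->q14; q15-x->q14; q15-y->q18; q16-x->q18; q16-y->q19; q17-x->q19; q17-y->q3; q18-x->q14; q18-y->q20; q19-x->q20; q19-y->q6; q20-x->q14; q20-y->q10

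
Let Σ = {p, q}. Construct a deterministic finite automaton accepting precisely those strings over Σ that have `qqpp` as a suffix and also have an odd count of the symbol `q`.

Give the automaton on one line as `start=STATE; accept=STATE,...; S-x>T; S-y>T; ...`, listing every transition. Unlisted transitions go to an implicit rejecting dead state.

Build one automaton per condition and run them in lockstep. One (5 states) tracks how much of the suffix `qqpp` has currently been matched; the other (2 states) tracks the count of `q`s modulo 2. Each combined state is a pair, one component from each; accept when both components accept. After merging equivalent states the machine shrinks.
A 6-state machine:
        p   q  
>  s0   s0  s1 
   s1   s1  s2 
   s2   s0  s3 
   s3   s4  s2 
   s4   s5  s2 
 * s5   s1  s2 
(> = start, * = accepting)

start=s0; accept=s5; s0-p>s0; s0-q>s1; s1-p>s1; s1-q>s2; s2-p>s0; s2-q>s3; s3-p>s4; s3-q>s2; s4-p>s5; s4-q>s2; s5-p>s1; s5-q>s2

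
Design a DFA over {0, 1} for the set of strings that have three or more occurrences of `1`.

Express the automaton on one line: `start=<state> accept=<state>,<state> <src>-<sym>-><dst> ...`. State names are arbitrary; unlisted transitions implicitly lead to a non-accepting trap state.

Count `1`s, saturating at 4: states q0 through q3 mean 0 through 3 `1`s seen; q4 means more than 3. Each `1` increments (capped at q4); other symbols loop. Accept from {q3, q4}.
With 5 states:
        0   1  
>  q0   q0  q1 
   q1   q1  q2 
   q2   q2  q3 
 * q3   q3  q4 
 * q4   q4  q4 
(> = start, * = accepting)

start=q0 accept=q3,q4 q0-0->q0 q0-1->q1 q1-0->q1 q1-1->q2 q2-0->q2 q2-1->q3 q3-0->q3 q3-1->q4 q4-0->q4 q4-1->q4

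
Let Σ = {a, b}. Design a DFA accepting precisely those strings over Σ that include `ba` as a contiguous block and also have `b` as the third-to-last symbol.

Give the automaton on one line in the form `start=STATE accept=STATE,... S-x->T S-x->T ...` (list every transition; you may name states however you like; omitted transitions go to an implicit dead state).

start=S0 accept=S4,S5,S6,S10 S0-a->S0 S0-b->S1 S1-a->S2 S1-b->S3 S2-a->S4 S2-b->S5 S3-a->S6 S3-b->S3 S4-a->S7 S4-b->S8 S5-a->S2 S5-b->S9 S6-a->S4 S6-b->S5 S7-a->S7 S7-b->S8 S8-a->S2 S8-b->S9 S9-a->S6 S9-b->S10 S10-a->S6 S10-b->S10

Run two small machines in parallel and take their product. One (3 states) tracks whether and how much of `ba` has been seen; the other (15 states) tracks the last 3 symbols read. Each combined state is a pair, one component from each; accept when both components accept. Equivalent product states are then merged.
With 11 states:
          a    b  
>  S0     S0   S1 
   S1     S2   S3 
   S2     S4   S5 
   S3     S6   S3 
 * S4     S7   S8 
 * S5     S2   S9 
 * S6     S4   S5 
   S7     S7   S8 
   S8     S2   S9 
   S9     S6  S10 
 * S10    S6  S10 
(> = start, * = accepting)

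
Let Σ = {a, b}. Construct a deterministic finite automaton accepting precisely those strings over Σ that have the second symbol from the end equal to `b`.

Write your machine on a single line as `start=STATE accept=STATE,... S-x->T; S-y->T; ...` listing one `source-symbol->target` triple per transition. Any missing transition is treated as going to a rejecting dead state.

start=s0; accept=s5,s6; s0-a->s1; s0-b->s2; s1-a->s3; s1-b->s4; s2-a->s5; s2-b->s6; s3-a->s3; s3-b->s4; s4-a->s5; s4-b->s6; s5-a->s3; s5-b->s4; s6-a->s5; s6-b->s6

A DFA must remember the last 2 symbols (since which symbol is second-to-last isn't known until the input ends). Use one state per possible window of the last ≤2 symbols; accept from those whose window starts with `b`.
        a   b  
>  s0   s1  s2 
   s1   s3  s4 
   s2   s5  s6 
   s3   s3  s4 
   s4   s5  s6 
 * s5   s3  s4 
 * s6   s5  s6 
(> = start, * = accepting)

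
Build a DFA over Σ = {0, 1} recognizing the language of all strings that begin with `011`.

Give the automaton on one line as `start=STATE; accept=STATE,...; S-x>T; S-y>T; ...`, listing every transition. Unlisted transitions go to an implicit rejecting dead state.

start=A; accept=D; A-0>B; A-1>E; B-0>E; B-1>C; C-0>E; C-1>D; D-0>D; D-1>D; E-0>E; E-1>E

Walk along `011` while the input agrees: from A take `0` to B, and so on. Any deviation drops to the rejecting sink E. Once D is reached the prefix is confirmed and every continuation is accepted.
With 5 states:
       0  1 
>  A   B  E 
   B   E  C 
   C   E  D 
 * D   D  D 
   E   E  E 
(> = start, * = accepting)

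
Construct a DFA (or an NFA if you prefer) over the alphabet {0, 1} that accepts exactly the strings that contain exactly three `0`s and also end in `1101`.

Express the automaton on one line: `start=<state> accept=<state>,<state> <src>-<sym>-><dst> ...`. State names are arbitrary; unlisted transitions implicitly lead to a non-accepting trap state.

start=A accept=V A-0->B A-1->C B-0->D B-1->E C-0->B C-1->F D-0->G D-1->H E-0->D E-1->I F-0->J F-1->F G-0->K G-1->L H-0->G H-1->M I-0->N I-1->I J-0->D J-1->O K-0->K K-1->P L-0->K L-1->Q M-0->R M-1->M N-0->G N-1->S O-0->D O-1->I P-0->K P-1->T Q-0->U Q-1->Q R-0->K R-1->V S-0->G S-1->M T-0->U T-1->T U-0->K U-1->W V-0->K V-1->Q W-0->K W-1->T

Run two small machines in parallel and take their product. One (5 states) tracks the count of `0`s, saturating at 4; the other (5 states) tracks how much of the suffix `1101` has currently been matched. Each combined state is a pair, one component from each; accept when both components accept.
A 23-state machine:
       0  1 
>  A   B  C 
   B   D  E 
   C   B  F 
   D   G  H 
   E   D  I 
   F   J  F 
   G   K  L 
   H   G  M 
   I   N  I 
   J   D  O 
   K   K  P 
   L   K  Q 
   M   R  M 
   N   G  S 
   O   D  I 
   P   K  T 
   Q   U  Q 
   R   K  V 
   S   G  M 
   T   U  T 
   U   K  W 
 * V   K  Q 
   W   K  T 
(> = start, * = accepting)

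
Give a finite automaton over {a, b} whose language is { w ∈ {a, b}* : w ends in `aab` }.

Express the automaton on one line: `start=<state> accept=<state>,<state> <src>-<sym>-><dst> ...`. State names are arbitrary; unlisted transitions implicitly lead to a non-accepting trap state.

Remember how much of `aab` the current input suffix matches. State q0 means no match yet; q1 means the last symbol is `a`; q2 means the last 2 symbols are `aa`; q3 means the last 3 symbols are `aab`. Only q3 accepts. On a mismatch, fall back to the longest proper suffix that is still a prefix of `aab`.
        a   b  
>  q0   q1  q0 
   q1   q2  q0 
   q2   q2  q3 
 * q3   q1  q0 
(> = start, * = accepting)

start=q0 accept=q3 q0-a->q1 q0-b->q0 q1-a->q2 q1-b->q0 q2-a->q2 q2-b->q3 q3-a->q1 q3-b->q0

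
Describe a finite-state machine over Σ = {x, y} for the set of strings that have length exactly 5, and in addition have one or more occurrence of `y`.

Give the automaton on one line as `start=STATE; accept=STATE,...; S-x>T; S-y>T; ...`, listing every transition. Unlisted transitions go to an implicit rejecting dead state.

start=q0; accept=q13,q14; q0-x>q1; q0-y>q2; q1-x>q3; q1-y>q4; q2-x>q4; q2-y>q5; q3-x>q6; q3-y>q7; q4-x>q7; q4-y>q8; q5-x>q8; q5-y>q8; q6-x>q9; q6-y>q10; q7-x>q10; q7-y>q11; q8-x>q11; q8-y>q11; q9-x>q12; q9-y>q13; q10-x>q13; q10-y>q14; q11-x>q14; q11-y>q14; q12-x>q15; q12-y>q16; q13-x>q16; q13-y>q17; q14-x>q17; q14-y>q17; q15-x>q15; q15-y>q16; q16-x>q16; q16-y>q17; q17-x>q17; q17-y>q17

Run two small machines in parallel and take their product. One (7 states) tracks the input length, saturating at 6; the other (3 states) tracks the count of `y`s, saturating at 2. Each combined state is a pair, one component from each; accept when both components accept.
          x    y  
>  q0     q1   q2 
   q1     q3   q4 
   q2     q4   q5 
   q3     q6   q7 
   q4     q7   q8 
   q5     q8   q8 
   q6     q9  q10 
   q7    q10  q11 
   q8    q11  q11 
   q9    q12  q13 
   q10   q13  q14 
   q11   q14  q14 
   q12   q15  q16 
 * q13   q16  q17 
 * q14   q17  q17 
   q15   q15  q16 
   q16   q16  q17 
   q17   q17  q17 
(> = start, * = accepting)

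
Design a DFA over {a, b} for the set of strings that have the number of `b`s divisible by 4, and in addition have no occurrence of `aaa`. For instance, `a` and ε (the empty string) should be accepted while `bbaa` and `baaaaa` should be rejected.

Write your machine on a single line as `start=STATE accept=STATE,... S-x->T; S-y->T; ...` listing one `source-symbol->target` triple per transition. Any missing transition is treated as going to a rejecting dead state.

start=S0; accept=S0,S1,S3; S0-a->S1; S0-b->S2; S1-a->S3; S1-b->S2; S2-a->S4; S2-b->S5; S3-a->S6; S3-b->S2; S4-a->S7; S4-b->S5; S5-a->S8; S5-b->S9; S6-a->S6; S6-b->S6; S7-a->S6; S7-b->S5; S8-a->S10; S8-b->S9; S9-a->S11; S9-b->S0; S10-a->S6; S10-b->S9; S11-a->S12; S11-b->S0; S12-a->S6; S12-b->S0

Build one automaton per condition and run them in lockstep. The first has 4 states tracking the count of `b`s modulo 4; the second has 4 states tracking partial matches of the forbidden pattern `aaa`. A product state is a pair (one from each), accepting exactly when both do. Equivalent product states are then merged.
13 states suffice.
          a    b  
>* S0     S1   S2 
 * S1     S3   S2 
   S2     S4   S5 
 * S3     S6   S2 
   S4     S7   S5 
   S5     S8   S9 
   S6     S6   S6 
   S7     S6   S5 
   S8    S10   S9 
   S9    S11   S0 
   S10    S6   S9 
   S11   S12   S0 
   S12    S6   S0 
(> = start, * = accepting)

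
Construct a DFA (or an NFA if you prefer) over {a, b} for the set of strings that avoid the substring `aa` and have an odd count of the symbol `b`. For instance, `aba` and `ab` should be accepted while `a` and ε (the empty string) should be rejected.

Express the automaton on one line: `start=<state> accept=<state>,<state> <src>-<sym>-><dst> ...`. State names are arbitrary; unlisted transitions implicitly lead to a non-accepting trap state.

start=q0 accept=q2,q4 q0-a->q1 q0-b->q2 q1-a->q3 q1-b->q2 q2-a->q4 q2-b->q0 q3-a->q3 q3-b->q3 q4-a->q3 q4-b->q0

Run two small machines in parallel and take their product. One (3 states) tracks partial matches of the forbidden pattern `aa`; the other (2 states) tracks the count of `b`s modulo 2. Each combined state is a pair, one component from each; accept when both components accept. Equivalent product states are then merged.
        a   b  
>  q0   q1  q2 
   q1   q3  q2 
 * q2   q4  q0 
   q3   q3  q3 
 * q4   q3  q0 
(> = start, * = accepting)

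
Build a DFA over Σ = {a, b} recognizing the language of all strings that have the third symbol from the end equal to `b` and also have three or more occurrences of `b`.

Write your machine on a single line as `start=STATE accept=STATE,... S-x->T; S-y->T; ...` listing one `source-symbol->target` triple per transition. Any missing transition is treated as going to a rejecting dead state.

Run two small machines in parallel and take their product. The first has 15 states tracking the last 3 symbols read; the second has 5 states tracking the count of `b`s, saturating at 4. A product state is a pair (one from each), accepting exactly when both do. After merging equivalent states the machine shrinks.
A 14-state machine:
          a    b  
>  q0     q0   q1 
   q1     q2   q3 
   q2     q2   q4 
   q3     q5   q6 
   q4     q5   q7 
   q5     q8   q9 
 * q6    q10   q6 
   q7    q10   q6 
   q8     q8  q11 
 * q9    q12   q7 
 * q10   q13   q9 
   q11   q12   q7 
   q12   q13   q9 
 * q13    q8  q11 
(> = start, * = accepting)

start=q0; accept=q6,q9,q10,q13; q0-a->q0; q0-b->q1; q1-a->q2; q1-b->q3; q2-a->q2; q2-b->q4; q3-a->q5; q3-b->q6; q4-a->q5; q4-b->q7; q5-a->q8; q5-b->q9; q6-a->q10; q6-b->q6; q7-a->q10; q7-b->q6; q8-a->q8; q8-b->q11; q9-a->q12; q9-b->q7; q10-a->q13; q10-b->q9; q11-a->q12; q11-b->q7; q12-a->q13; q12-b->q9; q13-a->q8; q13-b->q11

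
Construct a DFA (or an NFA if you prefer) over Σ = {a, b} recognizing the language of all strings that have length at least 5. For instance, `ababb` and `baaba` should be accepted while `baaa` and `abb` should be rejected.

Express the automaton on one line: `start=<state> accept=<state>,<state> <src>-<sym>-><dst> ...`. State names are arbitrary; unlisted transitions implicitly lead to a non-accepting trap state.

start=q0 accept=q5,q6 q0-a->q1 q0-b->q1 q1-a->q2 q1-b->q2 q2-a->q3 q2-b->q3 q3-a->q4 q3-b->q4 q4-a->q5 q4-b->q5 q5-a->q6 q5-b->q6 q6-a->q6 q6-b->q6

Count input length up to 6: every symbol moves from q0 toward q6, which means 'more than 5' and absorbs. Accept from {q5, q6}.
7 states suffice.
        a   b  
>  q0   q1  q1 
   q1   q2  q2 
   q2   q3  q3 
   q3   q4  q4 
   q4   q5  q5 
 * q5   q6  q6 
 * q6   q6  q6 
(> = start, * = accepting)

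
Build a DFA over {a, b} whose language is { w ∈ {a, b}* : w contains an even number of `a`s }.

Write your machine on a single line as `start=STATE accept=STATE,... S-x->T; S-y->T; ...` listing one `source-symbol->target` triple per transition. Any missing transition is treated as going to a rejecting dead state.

start=s0; accept=s0; s0-a->s1; s0-b->s0; s1-a->s0; s1-b->s1

The only thing that matters is how many `a`s have appeared, reduced mod 2. Use one state per residue: s0 for 0, …, s1 for 1. Reading `a` moves to the next residue; anything else stays put. s0 is accepting.
A 2-state machine:
        a   b  
>* s0   s1  s0 
   s1   s0  s1 
(> = start, * = accepting)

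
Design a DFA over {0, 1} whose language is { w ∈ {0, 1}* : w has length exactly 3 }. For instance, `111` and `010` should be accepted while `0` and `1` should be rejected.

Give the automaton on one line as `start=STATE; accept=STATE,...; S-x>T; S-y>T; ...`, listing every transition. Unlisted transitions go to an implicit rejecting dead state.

Count input length up to 4: every symbol moves from q0 toward q4, which means 'more than 3' and absorbs. Accept from {q3}.
5 states suffice.
        0   1  
>  q0   q1  q1 
   q1   q2  q2 
   q2   q3  q3 
 * q3   q4  q4 
   q4   q4  q4 
(> = start, * = accepting)

start=q0; accept=q3; q0-0>q1; q0-1>q1; q1-0>q2; q1-1>q2; q2-0>q3; q2-1>q3; q3-0>q4; q3-1>q4; q4-0>q4; q4-1>q4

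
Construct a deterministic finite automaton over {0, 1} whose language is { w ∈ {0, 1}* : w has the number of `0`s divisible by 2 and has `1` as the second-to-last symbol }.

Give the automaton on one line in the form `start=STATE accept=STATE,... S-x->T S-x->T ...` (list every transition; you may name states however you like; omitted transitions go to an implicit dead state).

Run two small machines in parallel and take their product. One (2 states) tracks the count of `0`s modulo 2; the other (7 states) tracks the last 2 symbols read. Each combined state is a pair, one component from each; accept when both components accept.
       0  1 
>  A   B  C 
   B   D  E 
   C   F  G 
   D   H  I 
   E   J  K 
   F   D  E 
 * G   F  G 
   H   D  E 
   I   F  G 
 * J   H  I 
   K   J  K 
(> = start, * = accepting)

start=A accept=G,J A-0->B A-1->C B-0->D B-1->E C-0->F C-1->G D-0->H D-1->I E-0->J E-1->K F-0->D F-1->E G-0->F G-1->G H-0->D H-1->E I-0->F I-1->G J-0->H J-1->I K-0->J K-1->K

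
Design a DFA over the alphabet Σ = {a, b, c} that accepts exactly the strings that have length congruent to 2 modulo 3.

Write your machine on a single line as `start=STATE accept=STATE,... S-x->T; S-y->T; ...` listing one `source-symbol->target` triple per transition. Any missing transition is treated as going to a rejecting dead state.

Count input length modulo 3: every symbol advances one step around the cycle S0 → S1 → S2 → S0. Accept at S2.
3 states suffice.
        a   b   c  
>  S0   S1  S1  S1 
   S1   S2  S2  S2 
 * S2   S0  S0  S0 
(> = start, * = accepting)

start=S0; accept=S2; S0-a->S1; S0-b->S1; S0-c->S1; S1-a->S2; S1-b->S2; S1-c->S2; S2-a->S0; S2-b->S0; S2-c->S0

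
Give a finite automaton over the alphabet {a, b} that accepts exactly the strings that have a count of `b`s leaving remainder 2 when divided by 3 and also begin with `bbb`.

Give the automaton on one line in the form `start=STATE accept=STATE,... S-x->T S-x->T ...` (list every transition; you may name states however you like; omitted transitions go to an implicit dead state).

Run two small machines in parallel and take their product. One (3 states) tracks the count of `b`s modulo 3; the other (5 states) tracks whether the input so far still matches the prefix `bbb`. Each combined state is a pair, one component from each; accept when both components accept. Equivalent product states are then merged.
With 7 states:
        a   b  
>  q0   q1  q2 
   q1   q1  q1 
   q2   q1  q3 
   q3   q1  q4 
   q4   q4  q5 
   q5   q5  q6 
 * q6   q6  q4 
(> = start, * = accepting)

start=q0 accept=q6 q0-a->q1 q0-b->q2 q1-a->q1 q1-b->q1 q2-a->q1 q2-b->q3 q3-a->q1 q3-b->q4 q4-a->q4 q4-b->q5 q5-a->q5 q5-b->q6 q6-a->q6 q6-b->q4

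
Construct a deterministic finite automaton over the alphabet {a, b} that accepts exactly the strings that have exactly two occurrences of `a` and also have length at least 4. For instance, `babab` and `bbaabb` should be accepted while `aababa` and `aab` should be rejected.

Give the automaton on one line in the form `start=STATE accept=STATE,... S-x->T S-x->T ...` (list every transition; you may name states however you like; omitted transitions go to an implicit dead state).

start=s0 accept=s9 s0-a->s1 s0-b->s2 s1-a->s3 s1-b->s4 s2-a->s4 s2-b->s5 s3-a->s6 s3-b->s7 s4-a->s7 s4-b->s8 s5-a->s8 s5-b->s5 s6-a->s6 s6-b->s6 s7-a->s6 s7-b->s9 s8-a->s9 s8-b->s8 s9-a->s6 s9-b->s9

Build one automaton per condition and run them in lockstep. The first has 4 states tracking the count of `a`s, saturating at 3; the second has 6 states tracking the input length, saturating at 5. A product state is a pair (one from each), accepting exactly when both do. After merging equivalent states the machine shrinks.
A 10-state machine:
        a   b  
>  s0   s1  s2 
   s1   s3  s4 
   s2   s4  s5 
   s3   s6  s7 
   s4   s7  s8 
   s5   s8  s5 
   s6   s6  s6 
   s7   s6  s9 
   s8   s9  s8 
 * s9   s6  s9 
(> = start, * = accepting)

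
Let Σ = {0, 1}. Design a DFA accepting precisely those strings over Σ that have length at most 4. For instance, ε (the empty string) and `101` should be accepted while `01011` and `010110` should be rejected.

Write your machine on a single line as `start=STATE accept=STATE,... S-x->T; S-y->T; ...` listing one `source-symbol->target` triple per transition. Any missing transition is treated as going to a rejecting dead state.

start=A; accept=A,B,C,D,E; A-0->B; A-1->B; B-0->C; B-1->C; C-0->D; C-1->D; D-0->E; D-1->E; E-0->F; E-1->F; F-0->F; F-1->F

Count input length up to 5: every symbol moves from A toward F, which means 'more than 4' and absorbs. Accept from {A, B, C, D, E}.
6 states suffice.
       0  1 
>* A   B  B 
 * B   C  C 
 * C   D  D 
 * D   E  E 
 * E   F  F 
   F   F  F 
(> = start, * = accepting)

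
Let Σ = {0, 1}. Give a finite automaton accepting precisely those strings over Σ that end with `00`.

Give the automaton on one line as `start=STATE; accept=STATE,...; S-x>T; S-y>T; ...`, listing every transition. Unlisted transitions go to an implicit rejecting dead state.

Remember how much of `00` the current input suffix matches. State s0 means no match yet; s1 means the last symbol is `0`; s2 means the last 2 symbols are `00`. Only s2 accepts. On a mismatch, fall back to the longest proper suffix that is still a prefix of `00`.
        0   1  
>  s0   s1  s0 
   s1   s2  s0 
 * s2   s2  s0 
(> = start, * = accepting)

start=s0; accept=s2; s0-0>s1; s0-1>s0; s1-0>s2; s1-1>s0; s2-0>s2; s2-1>s0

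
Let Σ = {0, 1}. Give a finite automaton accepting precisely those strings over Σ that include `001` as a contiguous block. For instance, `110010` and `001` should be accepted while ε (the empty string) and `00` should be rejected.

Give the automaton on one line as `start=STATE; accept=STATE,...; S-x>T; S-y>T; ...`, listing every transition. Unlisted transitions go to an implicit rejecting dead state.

Track how much of `001` has been matched so far: state A is no progress, D is the absorbing accept state reached once `001` has occurred. Intermediate states record partial matches; on a mismatch, fall back to the longest reusable overlap.
With 4 states:
       0  1 
>  A   B  A 
   B   C  A 
   C   C  D 
 * D   D  D 
(> = start, * = accepting)

start=A; accept=D; A-0>B; A-1>A; B-0>C; B-1>A; C-0>C; C-1>D; D-0>D; D-1>D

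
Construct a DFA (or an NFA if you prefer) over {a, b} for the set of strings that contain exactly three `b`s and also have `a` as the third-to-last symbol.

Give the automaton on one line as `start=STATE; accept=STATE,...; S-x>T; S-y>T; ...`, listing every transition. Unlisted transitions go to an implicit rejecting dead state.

Build one automaton per condition and run them in lockstep. The first has 5 states tracking the count of `b`s, saturating at 4; the second has 15 states tracking the last 3 symbols read. A product state is a pair (one from each), accepting exactly when both do. After merging equivalent states the machine shrinks.
With 16 states:
          a    b  
>  S0     S0   S1 
   S1     S2   S3 
   S2     S2   S4 
   S3     S5   S6 
   S4     S5   S7 
   S5     S8   S9 
   S6    S10  S11 
 * S7    S10  S11 
   S8     S8  S12 
   S9    S13  S11 
   S10   S14  S11 
   S11   S11  S11 
 * S12   S13  S11 
 * S13   S14  S11 
   S14   S15  S11 
 * S15   S15  S11 
(> = start, * = accepting)

start=S0; accept=S7,S12,S13,S15; S0-a>S0; S0-b>S1; S1-a>S2; S1-b>S3; S2-a>S2; S2-b>S4; S3-a>S5; S3-b>S6; S4-a>S5; S4-b>S7; S5-a>S8; S5-b>S9; S6-a>S10; S6-b>S11; S7-a>S10; S7-b>S11; S8-a>S8; S8-b>S12; S9-a>S13; S9-b>S11; S10-a>S14; S10-b>S11; S11-a>S11; S11-b>S11; S12-a>S13; S12-b>S11; S13-a>S14; S13-b>S11; S14-a>S15; S14-b>S11; S15-a>S15; S15-b>S11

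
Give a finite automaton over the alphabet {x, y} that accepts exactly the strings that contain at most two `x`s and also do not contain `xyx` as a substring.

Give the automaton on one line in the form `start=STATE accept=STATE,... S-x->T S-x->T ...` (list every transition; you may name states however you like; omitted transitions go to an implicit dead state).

start=q0 accept=q0,q1,q2,q3,q5 q0-x->q1 q0-y->q0 q1-x->q2 q1-y->q3 q2-x->q4 q2-y->q2 q3-x->q4 q3-y->q5 q4-x->q4 q4-y->q4 q5-x->q2 q5-y->q5

Run two small machines in parallel and take their product. The first has 4 states tracking the count of `x`s, saturating at 3; the second has 4 states tracking partial matches of the forbidden pattern `xyx`. A product state is a pair (one from each), accepting exactly when both do. Minimizing collapses redundant product states.
A 6-state machine:
        x   y  
>* q0   q1  q0 
 * q1   q2  q3 
 * q2   q4  q2 
 * q3   q4  q5 
   q4   q4  q4 
 * q5   q2  q5 
(> = start, * = accepting)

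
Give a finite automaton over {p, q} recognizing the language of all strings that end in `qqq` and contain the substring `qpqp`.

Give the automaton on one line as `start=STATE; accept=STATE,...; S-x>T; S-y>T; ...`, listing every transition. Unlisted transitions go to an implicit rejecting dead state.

Handle the two conditions separately and then intersect. One (4 states) tracks how much of the suffix `qqq` has currently been matched; the other (5 states) tracks whether and how much of `qpqp` has been seen. Each combined state is a pair, one component from each; accept when both components accept.
With 10 states:
       p  q 
>  A   A  B 
   B   C  D 
   C   A  E 
   D   C  F 
   E   G  D 
   F   C  F 
   G   G  H 
   H   G  I 
   I   G  J 
 * J   G  J 
(> = start, * = accepting)

start=A; accept=J; A-p>A; A-q>B; B-p>C; B-q>D; C-p>A; C-q>E; D-p>C; D-q>F; E-p>G; E-q>D; F-p>C; F-q>F; G-p>G; G-q>H; H-p>G; H-q>I; I-p>G; I-q>J; J-p>G; J-q>J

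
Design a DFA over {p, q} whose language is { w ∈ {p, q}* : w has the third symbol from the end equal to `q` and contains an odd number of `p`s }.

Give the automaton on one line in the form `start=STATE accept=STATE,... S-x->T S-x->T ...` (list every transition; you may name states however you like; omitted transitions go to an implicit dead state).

start=A accept=M,N,T,W A-p->B A-q->C B-p->D B-q->E C-p->F C-q->G D-p->H D-q->I E-p->J E-q->K F-p->L F-q->M G-p->N G-q->O H-p->P H-q->Q I-p->R I-q->S J-p->T J-q->U K-p->V K-q->W L-p->H L-q->I M-p->J M-q->K N-p->L N-q->M O-p->N O-q->O P-p->H P-q->I Q-p->J Q-q->K R-p->L R-q->M S-p->N S-q->O T-p->P T-q->Q U-p->R U-q->S V-p->T V-q->U W-p->V W-q->W

Handle the two conditions separately and then intersect. The first has 15 states tracking the last 3 symbols read; the second has 2 states tracking the count of `p`s modulo 2. A product state is a pair (one from each), accepting exactly when both do.
23 states suffice.
       p  q 
>  A   B  C 
   B   D  E 
   C   F  G 
   D   H  I 
   E   J  K 
   F   L  M 
   G   N  O 
   H   P  Q 
   I   R  S 
   J   T  U 
   K   V  W 
   L   H  I 
 * M   J  K 
 * N   L  M 
   O   N  O 
   P   H  I 
   Q   J  K 
   R   L  M 
   S   N  O 
 * T   P  Q 
   U   R  S 
   V   T  U 
 * W   V  W 
(> = start, * = accepting)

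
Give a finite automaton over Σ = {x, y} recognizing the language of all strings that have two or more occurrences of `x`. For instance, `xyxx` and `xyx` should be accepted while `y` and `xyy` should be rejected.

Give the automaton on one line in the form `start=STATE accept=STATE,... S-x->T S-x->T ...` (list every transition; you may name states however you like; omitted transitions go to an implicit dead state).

Count `x`s, saturating at 3: states A through C mean 0 through 2 `x`s seen; D means more than 2. Each `x` increments (capped at D); other symbols loop. Accept from {C, D}.
A 4-state machine:
       x  y 
>  A   B  A 
   B   C  B 
 * C   D  C 
 * D   D  D 
(> = start, * = accepting)

start=A accept=C,D A-x->B A-y->A B-x->C B-y->B C-x->D C-y->C D-x->D D-y->D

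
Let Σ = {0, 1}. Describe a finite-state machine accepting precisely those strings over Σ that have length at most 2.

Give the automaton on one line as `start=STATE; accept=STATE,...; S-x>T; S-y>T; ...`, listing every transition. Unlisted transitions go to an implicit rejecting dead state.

start=q0; accept=q0,q1,q2; q0-0>q1; q0-1>q1; q1-0>q2; q1-1>q2; q2-0>q3; q2-1>q3; q3-0>q3; q3-1>q3

We only need to distinguish lengths 0, 1, …, 2, and '>2'. Chain q0 → q1 → q2 → q3 on every symbol, with q3 looping. Accepting states: {q0, q1, q2}.
A 4-state machine:
        0   1  
>* q0   q1  q1 
 * q1   q2  q2 
 * q2   q3  q3 
   q3   q3  q3 
(> = start, * = accepting)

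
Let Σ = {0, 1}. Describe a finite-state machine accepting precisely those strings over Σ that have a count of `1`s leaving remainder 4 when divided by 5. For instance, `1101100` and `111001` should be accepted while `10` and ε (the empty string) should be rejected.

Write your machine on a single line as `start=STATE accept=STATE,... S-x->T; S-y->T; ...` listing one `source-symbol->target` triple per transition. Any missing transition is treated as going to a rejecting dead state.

Keep the running count of `1`s modulo 5: each `1` advances along the cycle A → B → C → D → E → A while other symbols loop. Accept at E.
A 5-state machine:
       0  1 
>  A   A  B 
   B   B  C 
   C   C  D 
   D   D  E 
 * E   E  A 
(> = start, * = accepting)

start=A; accept=E; A-0->A; A-1->B; B-0->B; B-1->C; C-0->C; C-1->D; D-0->D; D-1->E; E-0->E; E-1->A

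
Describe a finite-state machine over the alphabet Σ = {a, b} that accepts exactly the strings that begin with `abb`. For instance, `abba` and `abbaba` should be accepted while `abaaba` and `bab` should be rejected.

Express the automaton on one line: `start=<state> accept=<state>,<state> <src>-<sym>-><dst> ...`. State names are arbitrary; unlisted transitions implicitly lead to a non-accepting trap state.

start=q0 accept=q3 q0-a->q1 q0-b->q4 q1-a->q4 q1-b->q2 q2-a->q4 q2-b->q3 q3-a->q3 q3-b->q3 q4-a->q4 q4-b->q4

Check the first 3 symbols one by one: q0 through q2 record how many have matched `abb` so far; any wrong symbol goes to the dead state q4. After all 3 match we enter the accepting sink q3.
A 5-state machine:
        a   b  
>  q0   q1  q4 
   q1   q4  q2 
   q2   q4  q3 
 * q3   q3  q3 
   q4   q4  q4 
(> = start, * = accepting)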